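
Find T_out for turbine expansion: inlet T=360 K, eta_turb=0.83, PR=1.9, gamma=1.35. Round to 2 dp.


T_out = T_in * (1 - eta * (1 - PR^(-(gamma-1)/gamma)))
Exponent = -(1.35-1)/1.35 = -0.25925926
PR^exp = 1.9^(-0.25925926) = 0.84670193
Factor = 1 - 0.83*(1 - 0.84670193) = 0.87276260
T_out = 360 * 0.87276260 = 314.19 K


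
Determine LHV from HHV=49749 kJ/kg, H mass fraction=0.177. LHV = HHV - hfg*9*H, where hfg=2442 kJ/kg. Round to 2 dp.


LHV = HHV - hfg * 9 * H
Water correction = 2442 * 9 * 0.177 = 3890.106 kJ/kg
LHV = 49749 - 3890.106 = 45858.89 kJ/kg


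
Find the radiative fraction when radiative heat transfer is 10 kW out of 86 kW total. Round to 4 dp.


f_rad = Q_rad / Q_total
f_rad = 10 / 86 = 0.1163


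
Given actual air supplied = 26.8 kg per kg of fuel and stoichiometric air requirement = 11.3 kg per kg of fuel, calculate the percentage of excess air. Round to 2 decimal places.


Excess air = actual - stoichiometric = 26.8 - 11.3 = 15.50 kg/kg fuel
Excess air % = (excess / stoich) * 100 = (15.50 / 11.3) * 100 = 137.17%


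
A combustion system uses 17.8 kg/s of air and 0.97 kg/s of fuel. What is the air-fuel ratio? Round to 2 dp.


AFR = m_air / m_fuel
AFR = 17.8 / 0.97 = 18.35


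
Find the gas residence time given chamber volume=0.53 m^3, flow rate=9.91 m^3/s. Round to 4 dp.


tau = V / Q_flow
tau = 0.53 / 9.91 = 0.0535 s


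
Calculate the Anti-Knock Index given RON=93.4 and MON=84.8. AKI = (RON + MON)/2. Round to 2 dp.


AKI = (RON + MON) / 2
AKI = (93.4 + 84.8) / 2
AKI = 178.2 / 2 = 89.10


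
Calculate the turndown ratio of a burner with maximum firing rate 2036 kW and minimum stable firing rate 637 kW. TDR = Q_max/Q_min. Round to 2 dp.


TDR = Q_max / Q_min
TDR = 2036 / 637 = 3.20


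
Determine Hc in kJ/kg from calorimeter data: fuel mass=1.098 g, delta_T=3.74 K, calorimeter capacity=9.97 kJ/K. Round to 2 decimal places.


Hc = C_cal * delta_T / m_fuel
Q_released = 9.97 * 3.74 = 37.2878 kJ
m_fuel = 1.098 g = 1.098/1000 kg = 0.001098 kg
Hc = 37.2878 / 0.001098 = 33959.74 kJ/kg


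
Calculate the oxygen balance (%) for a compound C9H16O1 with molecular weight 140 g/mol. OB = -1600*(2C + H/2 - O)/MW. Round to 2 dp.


OB = -1600 * (2C + H/2 - O) / MW
Inner = 2*9 + 16/2 - 1 = 25.00
OB = -1600 * 25.00 / 140 = -285.71%


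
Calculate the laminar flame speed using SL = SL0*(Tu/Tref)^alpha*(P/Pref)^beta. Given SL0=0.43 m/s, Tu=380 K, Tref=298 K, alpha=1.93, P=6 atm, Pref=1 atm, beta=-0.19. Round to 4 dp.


SL = SL0 * (Tu/Tref)^alpha * (P/Pref)^beta
T ratio = 380/298 = 1.27516779
(T ratio)^alpha = 1.27516779^1.93 = 1.598619
(P/Pref)^beta = 6^(-0.19) = 0.711461
SL = 0.43 * 1.598619 * 0.711461 = 0.4891 m/s


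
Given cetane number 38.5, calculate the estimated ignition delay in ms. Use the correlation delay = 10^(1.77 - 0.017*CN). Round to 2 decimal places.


delay = 10^(1.77 - 0.017*CN)
Exponent = 1.77 - 0.017*38.5 = 1.1155
delay = 10^1.1155 = 13.05 ms


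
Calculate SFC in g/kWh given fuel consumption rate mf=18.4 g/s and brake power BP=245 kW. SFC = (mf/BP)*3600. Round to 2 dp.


SFC = (mf / BP) * 3600
Rate = 18.4 / 245 = 0.075102 g/(s*kW)
SFC = 0.075102 * 3600 = 270.37 g/kWh


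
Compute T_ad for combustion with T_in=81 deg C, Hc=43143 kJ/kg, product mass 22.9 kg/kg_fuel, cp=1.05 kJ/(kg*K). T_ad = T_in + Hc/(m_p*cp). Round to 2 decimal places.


T_ad = T_in + Hc / (m_p * cp)
Denominator = 22.9 * 1.05 = 24.0450
Temperature rise = 43143 / 24.0450 = 1794.26 K
T_ad = 81 + 1794.26 = 1875.26 deg C


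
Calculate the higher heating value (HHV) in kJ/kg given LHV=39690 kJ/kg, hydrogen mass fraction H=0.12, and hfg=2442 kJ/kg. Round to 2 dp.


HHV = LHV + hfg * 9 * H
Water addition = 2442 * 9 * 0.12 = 2637.360 kJ/kg
HHV = 39690 + 2637.360 = 42327.36 kJ/kg


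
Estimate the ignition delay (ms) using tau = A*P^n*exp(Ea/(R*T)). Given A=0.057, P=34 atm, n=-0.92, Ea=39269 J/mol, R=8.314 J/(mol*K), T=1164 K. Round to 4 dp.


tau = A * P^n * exp(Ea/(R*T))
P^n = 34^(-0.92) = 0.03899774
Ea/(R*T) = 39269/(8.314*1164) = 4.057765
exp(Ea/(R*T)) = 57.844856
tau = 0.057 * 0.03899774 * 57.844856 = 0.1286 ms


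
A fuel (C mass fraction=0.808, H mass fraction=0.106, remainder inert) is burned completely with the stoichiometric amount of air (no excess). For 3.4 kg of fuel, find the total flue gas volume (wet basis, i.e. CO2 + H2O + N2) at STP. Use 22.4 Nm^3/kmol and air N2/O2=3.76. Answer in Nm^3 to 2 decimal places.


Per kg fuel: CO2 = (C/12 kmol)*22.4 = (0.808/12)*22.4 = 1.50827 Nm^3
Per kg fuel: H2O = (H/2 kmol)*22.4 = (0.106/2)*22.4 = 1.18720 Nm^3
O2 needed per kg fuel = C/12 + H/4 = 0.808/12 + 0.106/4 = 0.09383333 kmol
Per kg fuel: N2 = O2*3.76*22.4 = 0.09383333*3.76*22.4 = 7.90302 Nm^3
Total per kg = 1.50827 + 1.18720 + 7.90302 = 10.59849 Nm^3
Total = 10.59849 * 3.4 = 36.03 Nm^3


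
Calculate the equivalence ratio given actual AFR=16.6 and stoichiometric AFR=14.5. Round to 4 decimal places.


phi = AFR_stoich / AFR_actual
phi = 14.5 / 16.6 = 0.8735


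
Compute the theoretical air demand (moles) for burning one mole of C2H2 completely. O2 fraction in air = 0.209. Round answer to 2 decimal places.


Balanced combustion: C2H2 + 2.5 O2 -> 2 CO2 + 1 H2O
O2 needed = C + H/4 = 2 + 2/4 = 2.50 moles
Air moles = O2 / 0.209 = 2.50 / 0.209 = 11.96 moles air


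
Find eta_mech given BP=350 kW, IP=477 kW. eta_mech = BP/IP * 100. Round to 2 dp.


eta_mech = (BP / IP) * 100
Ratio = 350 / 477 = 0.7338
eta_mech = 0.7338 * 100 = 73.38%


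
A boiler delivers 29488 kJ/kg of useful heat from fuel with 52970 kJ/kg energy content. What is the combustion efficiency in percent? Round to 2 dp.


Efficiency = (Q_useful / Q_fuel) * 100
Efficiency = (29488 / 52970) * 100
Efficiency = 0.5567 * 100 = 55.67%


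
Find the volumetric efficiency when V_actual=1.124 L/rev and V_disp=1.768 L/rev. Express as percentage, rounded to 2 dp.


eta_v = (V_actual / V_disp) * 100
Ratio = 1.124 / 1.768 = 0.6357
eta_v = 0.6357 * 100 = 63.57%


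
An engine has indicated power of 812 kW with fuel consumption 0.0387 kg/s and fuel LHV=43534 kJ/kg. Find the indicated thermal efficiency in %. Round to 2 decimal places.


eta_ith = (IP / (mf * LHV)) * 100
Denominator = 0.0387 * 43534 = 1684.7658 kW
eta_ith = (812 / 1684.7658) * 100 = 48.20%


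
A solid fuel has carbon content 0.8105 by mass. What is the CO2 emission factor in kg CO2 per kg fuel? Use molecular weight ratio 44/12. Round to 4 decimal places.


EF = C_frac * (M_CO2 / M_C)
EF = 0.8105 * (44/12)
EF = 0.8105 * 3.666667 = 2.9718 kg_CO2/kg_fuel


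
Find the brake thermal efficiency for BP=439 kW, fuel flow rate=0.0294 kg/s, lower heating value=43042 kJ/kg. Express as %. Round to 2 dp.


eta_BTE = (BP / (mf * LHV)) * 100
Denominator = 0.0294 * 43042 = 1265.4348 kW
eta_BTE = (439 / 1265.4348) * 100 = 34.69%


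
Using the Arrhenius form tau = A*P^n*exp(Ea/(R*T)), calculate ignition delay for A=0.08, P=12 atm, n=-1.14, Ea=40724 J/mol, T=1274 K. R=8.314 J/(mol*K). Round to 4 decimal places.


tau = A * P^n * exp(Ea/(R*T))
P^n = 12^(-1.14) = 0.05884823
Ea/(R*T) = 40724/(8.314*1274) = 3.844775
exp(Ea/(R*T)) = 46.748186
tau = 0.08 * 0.05884823 * 46.748186 = 0.2201 ms


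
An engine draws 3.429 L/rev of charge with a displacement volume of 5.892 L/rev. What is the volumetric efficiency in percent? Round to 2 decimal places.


eta_v = (V_actual / V_disp) * 100
Ratio = 3.429 / 5.892 = 0.5820
eta_v = 0.5820 * 100 = 58.20%


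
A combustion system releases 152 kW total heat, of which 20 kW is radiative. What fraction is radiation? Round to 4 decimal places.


f_rad = Q_rad / Q_total
f_rad = 20 / 152 = 0.1316


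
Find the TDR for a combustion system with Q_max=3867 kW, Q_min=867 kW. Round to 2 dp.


TDR = Q_max / Q_min
TDR = 3867 / 867 = 4.46


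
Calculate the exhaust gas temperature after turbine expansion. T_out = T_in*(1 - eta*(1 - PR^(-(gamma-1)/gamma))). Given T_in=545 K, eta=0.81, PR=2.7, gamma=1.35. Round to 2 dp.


T_out = T_in * (1 - eta * (1 - PR^(-(gamma-1)/gamma)))
Exponent = -(1.35-1)/1.35 = -0.25925926
PR^exp = 2.7^(-0.25925926) = 0.77297411
Factor = 1 - 0.81*(1 - 0.77297411) = 0.81610903
T_out = 545 * 0.81610903 = 444.78 K


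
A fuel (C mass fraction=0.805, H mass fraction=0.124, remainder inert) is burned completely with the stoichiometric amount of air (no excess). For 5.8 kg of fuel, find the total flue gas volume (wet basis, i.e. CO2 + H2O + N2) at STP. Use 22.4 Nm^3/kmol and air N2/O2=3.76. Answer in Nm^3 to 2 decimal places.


Per kg fuel: CO2 = (C/12 kmol)*22.4 = (0.805/12)*22.4 = 1.50267 Nm^3
Per kg fuel: H2O = (H/2 kmol)*22.4 = (0.124/2)*22.4 = 1.38880 Nm^3
O2 needed per kg fuel = C/12 + H/4 = 0.805/12 + 0.124/4 = 0.09808333 kmol
Per kg fuel: N2 = O2*3.76*22.4 = 0.09808333*3.76*22.4 = 8.26097 Nm^3
Total per kg = 1.50267 + 1.38880 + 8.26097 = 11.15244 Nm^3
Total = 11.15244 * 5.8 = 64.68 Nm^3


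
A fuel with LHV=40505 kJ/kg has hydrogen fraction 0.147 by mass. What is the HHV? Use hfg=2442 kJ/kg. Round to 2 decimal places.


HHV = LHV + hfg * 9 * H
Water addition = 2442 * 9 * 0.147 = 3230.766 kJ/kg
HHV = 40505 + 3230.766 = 43735.77 kJ/kg


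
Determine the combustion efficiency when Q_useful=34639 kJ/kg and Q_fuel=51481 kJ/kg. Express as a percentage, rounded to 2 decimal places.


Efficiency = (Q_useful / Q_fuel) * 100
Efficiency = (34639 / 51481) * 100
Efficiency = 0.6729 * 100 = 67.29%


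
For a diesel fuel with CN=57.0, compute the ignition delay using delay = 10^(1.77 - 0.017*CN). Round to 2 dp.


delay = 10^(1.77 - 0.017*CN)
Exponent = 1.77 - 0.017*57.0 = 0.8010
delay = 10^0.8010 = 6.32 ms


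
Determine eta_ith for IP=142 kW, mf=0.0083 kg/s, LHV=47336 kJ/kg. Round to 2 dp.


eta_ith = (IP / (mf * LHV)) * 100
Denominator = 0.0083 * 47336 = 392.8888 kW
eta_ith = (142 / 392.8888) * 100 = 36.14%


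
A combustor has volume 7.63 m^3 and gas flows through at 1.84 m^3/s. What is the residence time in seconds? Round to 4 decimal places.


tau = V / Q_flow
tau = 7.63 / 1.84 = 4.1467 s


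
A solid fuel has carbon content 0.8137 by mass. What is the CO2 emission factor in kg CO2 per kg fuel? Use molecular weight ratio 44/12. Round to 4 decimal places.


EF = C_frac * (M_CO2 / M_C)
EF = 0.8137 * (44/12)
EF = 0.8137 * 3.666667 = 2.9836 kg_CO2/kg_fuel


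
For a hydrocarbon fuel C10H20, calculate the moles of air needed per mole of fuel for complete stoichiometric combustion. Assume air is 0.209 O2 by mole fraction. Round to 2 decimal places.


Balanced combustion: C10H20 + 15 O2 -> 10 CO2 + 10 H2O
O2 needed = C + H/4 = 10 + 20/4 = 15.00 moles
Air moles = O2 / 0.209 = 15.00 / 0.209 = 71.77 moles air


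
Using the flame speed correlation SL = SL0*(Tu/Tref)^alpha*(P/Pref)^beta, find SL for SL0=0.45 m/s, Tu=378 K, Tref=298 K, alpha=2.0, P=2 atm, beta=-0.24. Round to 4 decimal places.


SL = SL0 * (Tu/Tref)^alpha * (P/Pref)^beta
T ratio = 378/298 = 1.26845638
(T ratio)^alpha = 1.26845638^2.0 = 1.608982
(P/Pref)^beta = 2^(-0.24) = 0.846745
SL = 0.45 * 1.608982 * 0.846745 = 0.6131 m/s


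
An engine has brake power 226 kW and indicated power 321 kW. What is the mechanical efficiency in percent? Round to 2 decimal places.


eta_mech = (BP / IP) * 100
Ratio = 226 / 321 = 0.7040
eta_mech = 0.7040 * 100 = 70.40%


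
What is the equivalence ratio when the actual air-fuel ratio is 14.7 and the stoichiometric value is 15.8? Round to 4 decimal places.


phi = AFR_stoich / AFR_actual
phi = 15.8 / 14.7 = 1.0748


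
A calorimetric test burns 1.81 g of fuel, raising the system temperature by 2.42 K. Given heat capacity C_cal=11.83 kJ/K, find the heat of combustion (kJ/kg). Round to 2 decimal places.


Hc = C_cal * delta_T / m_fuel
Q_released = 11.83 * 2.42 = 28.6286 kJ
m_fuel = 1.81 g = 1.81/1000 kg = 0.001810 kg
Hc = 28.6286 / 0.001810 = 15816.91 kJ/kg


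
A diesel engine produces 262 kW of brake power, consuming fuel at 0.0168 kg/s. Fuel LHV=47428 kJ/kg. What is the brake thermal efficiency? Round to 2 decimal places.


eta_BTE = (BP / (mf * LHV)) * 100
Denominator = 0.0168 * 47428 = 796.7904 kW
eta_BTE = (262 / 796.7904) * 100 = 32.88%


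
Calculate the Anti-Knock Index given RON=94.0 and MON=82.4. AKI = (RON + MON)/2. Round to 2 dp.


AKI = (RON + MON) / 2
AKI = (94.0 + 82.4) / 2
AKI = 176.4 / 2 = 88.20


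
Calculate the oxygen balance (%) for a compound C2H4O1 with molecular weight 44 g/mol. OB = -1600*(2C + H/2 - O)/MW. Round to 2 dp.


OB = -1600 * (2C + H/2 - O) / MW
Inner = 2*2 + 4/2 - 1 = 5.00
OB = -1600 * 5.00 / 44 = -181.82%


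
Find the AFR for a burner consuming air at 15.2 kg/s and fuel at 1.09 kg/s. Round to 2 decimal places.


AFR = m_air / m_fuel
AFR = 15.2 / 1.09 = 13.94


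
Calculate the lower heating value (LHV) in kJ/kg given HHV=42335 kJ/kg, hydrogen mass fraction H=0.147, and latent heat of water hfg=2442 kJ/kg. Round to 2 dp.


LHV = HHV - hfg * 9 * H
Water correction = 2442 * 9 * 0.147 = 3230.766 kJ/kg
LHV = 42335 - 3230.766 = 39104.23 kJ/kg


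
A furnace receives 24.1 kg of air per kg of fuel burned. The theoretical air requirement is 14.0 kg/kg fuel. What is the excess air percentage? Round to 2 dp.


Excess air = actual - stoichiometric = 24.1 - 14.0 = 10.10 kg/kg fuel
Excess air % = (excess / stoich) * 100 = (10.10 / 14.0) * 100 = 72.14%


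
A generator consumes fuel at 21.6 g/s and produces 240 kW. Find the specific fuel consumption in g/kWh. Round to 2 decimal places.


SFC = (mf / BP) * 3600
Rate = 21.6 / 240 = 0.090000 g/(s*kW)
SFC = 0.090000 * 3600 = 324.00 g/kWh


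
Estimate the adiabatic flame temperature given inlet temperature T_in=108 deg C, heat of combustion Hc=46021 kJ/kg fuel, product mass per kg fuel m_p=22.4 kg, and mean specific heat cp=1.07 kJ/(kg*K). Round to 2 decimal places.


T_ad = T_in + Hc / (m_p * cp)
Denominator = 22.4 * 1.07 = 23.9680
Temperature rise = 46021 / 23.9680 = 1920.10 K
T_ad = 108 + 1920.10 = 2028.10 deg C


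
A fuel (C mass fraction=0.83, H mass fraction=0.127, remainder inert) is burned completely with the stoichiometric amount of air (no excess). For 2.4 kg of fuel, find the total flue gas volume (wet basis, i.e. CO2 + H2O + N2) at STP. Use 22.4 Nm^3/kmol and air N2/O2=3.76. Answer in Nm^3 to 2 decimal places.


Per kg fuel: CO2 = (C/12 kmol)*22.4 = (0.83/12)*22.4 = 1.54933 Nm^3
Per kg fuel: H2O = (H/2 kmol)*22.4 = (0.127/2)*22.4 = 1.42240 Nm^3
O2 needed per kg fuel = C/12 + H/4 = 0.83/12 + 0.127/4 = 0.10091667 kmol
Per kg fuel: N2 = O2*3.76*22.4 = 0.10091667*3.76*22.4 = 8.49961 Nm^3
Total per kg = 1.54933 + 1.42240 + 8.49961 = 11.47134 Nm^3
Total = 11.47134 * 2.4 = 27.53 Nm^3


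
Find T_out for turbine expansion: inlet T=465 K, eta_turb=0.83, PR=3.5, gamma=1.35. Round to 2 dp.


T_out = T_in * (1 - eta * (1 - PR^(-(gamma-1)/gamma)))
Exponent = -(1.35-1)/1.35 = -0.25925926
PR^exp = 3.5^(-0.25925926) = 0.72267881
Factor = 1 - 0.83*(1 - 0.72267881) = 0.76982341
T_out = 465 * 0.76982341 = 357.97 K


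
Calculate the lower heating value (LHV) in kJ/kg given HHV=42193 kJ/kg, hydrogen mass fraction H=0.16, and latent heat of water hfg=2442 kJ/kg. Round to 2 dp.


LHV = HHV - hfg * 9 * H
Water correction = 2442 * 9 * 0.16 = 3516.480 kJ/kg
LHV = 42193 - 3516.480 = 38676.52 kJ/kg


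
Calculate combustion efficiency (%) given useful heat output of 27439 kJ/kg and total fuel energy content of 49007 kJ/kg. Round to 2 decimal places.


Efficiency = (Q_useful / Q_fuel) * 100
Efficiency = (27439 / 49007) * 100
Efficiency = 0.5599 * 100 = 55.99%


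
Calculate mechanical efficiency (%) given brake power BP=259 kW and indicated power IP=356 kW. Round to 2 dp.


eta_mech = (BP / IP) * 100
Ratio = 259 / 356 = 0.7275
eta_mech = 0.7275 * 100 = 72.75%


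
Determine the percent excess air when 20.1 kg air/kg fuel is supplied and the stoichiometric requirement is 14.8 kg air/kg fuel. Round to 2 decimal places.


Excess air = actual - stoichiometric = 20.1 - 14.8 = 5.30 kg/kg fuel
Excess air % = (excess / stoich) * 100 = (5.30 / 14.8) * 100 = 35.81%


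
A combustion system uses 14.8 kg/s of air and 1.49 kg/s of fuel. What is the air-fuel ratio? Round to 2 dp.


AFR = m_air / m_fuel
AFR = 14.8 / 1.49 = 9.93


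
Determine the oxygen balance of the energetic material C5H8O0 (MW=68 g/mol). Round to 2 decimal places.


OB = -1600 * (2C + H/2 - O) / MW
Inner = 2*5 + 8/2 - 0 = 14.00
OB = -1600 * 14.00 / 68 = -329.41%


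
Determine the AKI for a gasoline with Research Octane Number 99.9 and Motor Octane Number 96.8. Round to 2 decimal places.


AKI = (RON + MON) / 2
AKI = (99.9 + 96.8) / 2
AKI = 196.7 / 2 = 98.35


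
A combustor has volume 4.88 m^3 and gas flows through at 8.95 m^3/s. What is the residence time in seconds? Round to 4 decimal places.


tau = V / Q_flow
tau = 4.88 / 8.95 = 0.5453 s


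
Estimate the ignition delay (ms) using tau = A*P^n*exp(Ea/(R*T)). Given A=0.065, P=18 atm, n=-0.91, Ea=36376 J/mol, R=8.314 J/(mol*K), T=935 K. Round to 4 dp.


tau = A * P^n * exp(Ea/(R*T))
P^n = 18^(-0.91) = 0.07206129
Ea/(R*T) = 36376/(8.314*935) = 4.679434
exp(Ea/(R*T)) = 107.709073
tau = 0.065 * 0.07206129 * 107.709073 = 0.5045 ms


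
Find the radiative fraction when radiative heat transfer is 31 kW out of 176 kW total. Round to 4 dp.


f_rad = Q_rad / Q_total
f_rad = 31 / 176 = 0.1761


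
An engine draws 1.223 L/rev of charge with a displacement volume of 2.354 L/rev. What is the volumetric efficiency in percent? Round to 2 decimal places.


eta_v = (V_actual / V_disp) * 100
Ratio = 1.223 / 2.354 = 0.5195
eta_v = 0.5195 * 100 = 51.95%


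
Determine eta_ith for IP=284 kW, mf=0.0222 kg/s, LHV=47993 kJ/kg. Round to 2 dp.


eta_ith = (IP / (mf * LHV)) * 100
Denominator = 0.0222 * 47993 = 1065.4446 kW
eta_ith = (284 / 1065.4446) * 100 = 26.66%


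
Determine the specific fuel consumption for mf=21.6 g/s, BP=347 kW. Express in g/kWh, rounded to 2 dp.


SFC = (mf / BP) * 3600
Rate = 21.6 / 347 = 0.062248 g/(s*kW)
SFC = 0.062248 * 3600 = 224.09 g/kWh


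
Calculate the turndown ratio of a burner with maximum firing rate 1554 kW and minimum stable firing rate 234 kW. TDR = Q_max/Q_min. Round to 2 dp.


TDR = Q_max / Q_min
TDR = 1554 / 234 = 6.64


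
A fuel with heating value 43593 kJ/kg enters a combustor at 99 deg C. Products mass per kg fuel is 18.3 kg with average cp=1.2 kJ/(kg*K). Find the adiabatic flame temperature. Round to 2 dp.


T_ad = T_in + Hc / (m_p * cp)
Denominator = 18.3 * 1.2 = 21.9600
Temperature rise = 43593 / 21.9600 = 1985.11 K
T_ad = 99 + 1985.11 = 2084.11 deg C


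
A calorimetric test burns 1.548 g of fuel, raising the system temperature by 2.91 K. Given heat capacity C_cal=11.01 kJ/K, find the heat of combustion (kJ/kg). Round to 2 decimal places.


Hc = C_cal * delta_T / m_fuel
Q_released = 11.01 * 2.91 = 32.0391 kJ
m_fuel = 1.548 g = 1.548/1000 kg = 0.001548 kg
Hc = 32.0391 / 0.001548 = 20697.09 kJ/kg


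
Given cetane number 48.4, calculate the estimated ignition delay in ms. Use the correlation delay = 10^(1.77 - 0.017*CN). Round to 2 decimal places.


delay = 10^(1.77 - 0.017*CN)
Exponent = 1.77 - 0.017*48.4 = 0.9472
delay = 10^0.9472 = 8.86 ms


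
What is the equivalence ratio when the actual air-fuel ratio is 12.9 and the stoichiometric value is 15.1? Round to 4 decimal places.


phi = AFR_stoich / AFR_actual
phi = 15.1 / 12.9 = 1.1705


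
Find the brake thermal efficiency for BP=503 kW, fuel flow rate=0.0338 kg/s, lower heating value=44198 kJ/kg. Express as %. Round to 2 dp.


eta_BTE = (BP / (mf * LHV)) * 100
Denominator = 0.0338 * 44198 = 1493.8924 kW
eta_BTE = (503 / 1493.8924) * 100 = 33.67%


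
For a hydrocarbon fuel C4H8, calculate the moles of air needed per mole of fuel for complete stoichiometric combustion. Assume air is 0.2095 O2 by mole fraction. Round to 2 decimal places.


Balanced combustion: C4H8 + 6 O2 -> 4 CO2 + 4 H2O
O2 needed = C + H/4 = 4 + 8/4 = 6.00 moles
Air moles = O2 / 0.2095 = 6.00 / 0.2095 = 28.64 moles air


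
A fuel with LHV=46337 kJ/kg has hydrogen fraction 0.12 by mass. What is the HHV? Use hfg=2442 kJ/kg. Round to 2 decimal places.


HHV = LHV + hfg * 9 * H
Water addition = 2442 * 9 * 0.12 = 2637.360 kJ/kg
HHV = 46337 + 2637.360 = 48974.36 kJ/kg


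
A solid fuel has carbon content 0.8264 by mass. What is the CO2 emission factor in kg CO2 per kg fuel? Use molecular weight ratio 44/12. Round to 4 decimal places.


EF = C_frac * (M_CO2 / M_C)
EF = 0.8264 * (44/12)
EF = 0.8264 * 3.666667 = 3.0301 kg_CO2/kg_fuel


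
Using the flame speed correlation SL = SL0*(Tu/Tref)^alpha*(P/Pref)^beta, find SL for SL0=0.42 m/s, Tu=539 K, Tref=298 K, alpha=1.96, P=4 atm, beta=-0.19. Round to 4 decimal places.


SL = SL0 * (Tu/Tref)^alpha * (P/Pref)^beta
T ratio = 539/298 = 1.80872483
(T ratio)^alpha = 1.80872483^1.96 = 3.194847
(P/Pref)^beta = 4^(-0.19) = 0.768438
SL = 0.42 * 3.194847 * 0.768438 = 1.0311 m/s


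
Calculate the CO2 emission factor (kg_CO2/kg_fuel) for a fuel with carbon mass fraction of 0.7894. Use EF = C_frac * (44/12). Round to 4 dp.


EF = C_frac * (M_CO2 / M_C)
EF = 0.7894 * (44/12)
EF = 0.7894 * 3.666667 = 2.8945 kg_CO2/kg_fuel


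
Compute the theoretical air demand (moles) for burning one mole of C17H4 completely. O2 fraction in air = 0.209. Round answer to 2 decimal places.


Balanced combustion: C17H4 + 18 O2 -> 17 CO2 + 2 H2O
O2 needed = C + H/4 = 17 + 4/4 = 18.00 moles
Air moles = O2 / 0.209 = 18.00 / 0.209 = 86.12 moles air


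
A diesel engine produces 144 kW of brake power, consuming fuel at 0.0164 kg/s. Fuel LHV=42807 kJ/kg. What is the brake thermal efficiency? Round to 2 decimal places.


eta_BTE = (BP / (mf * LHV)) * 100
Denominator = 0.0164 * 42807 = 702.0348 kW
eta_BTE = (144 / 702.0348) * 100 = 20.51%


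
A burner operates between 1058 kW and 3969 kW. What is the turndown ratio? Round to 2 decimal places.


TDR = Q_max / Q_min
TDR = 3969 / 1058 = 3.75


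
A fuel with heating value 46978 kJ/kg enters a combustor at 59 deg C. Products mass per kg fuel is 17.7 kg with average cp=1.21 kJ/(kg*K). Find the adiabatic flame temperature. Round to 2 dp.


T_ad = T_in + Hc / (m_p * cp)
Denominator = 17.7 * 1.21 = 21.4170
Temperature rise = 46978 / 21.4170 = 2193.49 K
T_ad = 59 + 2193.49 = 2252.49 deg C


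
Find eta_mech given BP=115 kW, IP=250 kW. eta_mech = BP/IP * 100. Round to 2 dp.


eta_mech = (BP / IP) * 100
Ratio = 115 / 250 = 0.4600
eta_mech = 0.4600 * 100 = 46.00%


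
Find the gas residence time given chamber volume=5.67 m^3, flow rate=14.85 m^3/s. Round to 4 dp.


tau = V / Q_flow
tau = 5.67 / 14.85 = 0.3818 s


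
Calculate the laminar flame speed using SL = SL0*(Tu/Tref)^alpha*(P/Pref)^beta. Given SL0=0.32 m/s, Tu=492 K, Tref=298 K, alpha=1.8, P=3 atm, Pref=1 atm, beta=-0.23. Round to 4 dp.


SL = SL0 * (Tu/Tref)^alpha * (P/Pref)^beta
T ratio = 492/298 = 1.65100671
(T ratio)^alpha = 1.65100671^1.8 = 2.465744
(P/Pref)^beta = 3^(-0.23) = 0.776716
SL = 0.32 * 2.465744 * 0.776716 = 0.6129 m/s


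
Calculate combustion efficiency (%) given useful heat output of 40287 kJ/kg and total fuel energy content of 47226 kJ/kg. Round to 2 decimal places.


Efficiency = (Q_useful / Q_fuel) * 100
Efficiency = (40287 / 47226) * 100
Efficiency = 0.8531 * 100 = 85.31%


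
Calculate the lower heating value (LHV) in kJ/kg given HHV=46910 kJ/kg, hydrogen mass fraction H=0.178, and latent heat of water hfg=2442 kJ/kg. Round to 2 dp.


LHV = HHV - hfg * 9 * H
Water correction = 2442 * 9 * 0.178 = 3912.084 kJ/kg
LHV = 46910 - 3912.084 = 42997.92 kJ/kg


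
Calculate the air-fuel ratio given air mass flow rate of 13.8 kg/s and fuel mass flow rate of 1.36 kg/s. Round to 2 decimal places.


AFR = m_air / m_fuel
AFR = 13.8 / 1.36 = 10.15


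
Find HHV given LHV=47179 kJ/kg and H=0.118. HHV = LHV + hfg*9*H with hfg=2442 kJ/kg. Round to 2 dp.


HHV = LHV + hfg * 9 * H
Water addition = 2442 * 9 * 0.118 = 2593.404 kJ/kg
HHV = 47179 + 2593.404 = 49772.40 kJ/kg


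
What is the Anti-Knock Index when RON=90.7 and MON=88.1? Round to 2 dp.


AKI = (RON + MON) / 2
AKI = (90.7 + 88.1) / 2
AKI = 178.8 / 2 = 89.40


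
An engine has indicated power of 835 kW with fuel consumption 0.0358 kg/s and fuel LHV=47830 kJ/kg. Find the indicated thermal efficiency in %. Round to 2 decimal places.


eta_ith = (IP / (mf * LHV)) * 100
Denominator = 0.0358 * 47830 = 1712.3140 kW
eta_ith = (835 / 1712.3140) * 100 = 48.76%


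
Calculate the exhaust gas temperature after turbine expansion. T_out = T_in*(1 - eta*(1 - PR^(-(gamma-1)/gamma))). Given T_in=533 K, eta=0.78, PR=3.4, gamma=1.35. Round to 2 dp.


T_out = T_in * (1 - eta * (1 - PR^(-(gamma-1)/gamma)))
Exponent = -(1.35-1)/1.35 = -0.25925926
PR^exp = 3.4^(-0.25925926) = 0.72813041
Factor = 1 - 0.78*(1 - 0.72813041) = 0.78794172
T_out = 533 * 0.78794172 = 419.97 K


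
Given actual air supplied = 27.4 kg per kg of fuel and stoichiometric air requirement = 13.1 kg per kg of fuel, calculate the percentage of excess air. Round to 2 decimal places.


Excess air = actual - stoichiometric = 27.4 - 13.1 = 14.30 kg/kg fuel
Excess air % = (excess / stoich) * 100 = (14.30 / 13.1) * 100 = 109.16%


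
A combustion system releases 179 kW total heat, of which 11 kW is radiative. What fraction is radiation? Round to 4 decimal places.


f_rad = Q_rad / Q_total
f_rad = 11 / 179 = 0.0615


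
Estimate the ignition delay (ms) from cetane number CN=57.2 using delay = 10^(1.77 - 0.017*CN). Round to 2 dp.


delay = 10^(1.77 - 0.017*CN)
Exponent = 1.77 - 0.017*57.2 = 0.7976
delay = 10^0.7976 = 6.27 ms


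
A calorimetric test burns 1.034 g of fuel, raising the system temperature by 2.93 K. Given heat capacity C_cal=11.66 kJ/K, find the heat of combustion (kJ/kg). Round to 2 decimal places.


Hc = C_cal * delta_T / m_fuel
Q_released = 11.66 * 2.93 = 34.1638 kJ
m_fuel = 1.034 g = 1.034/1000 kg = 0.001034 kg
Hc = 34.1638 / 0.001034 = 33040.43 kJ/kg


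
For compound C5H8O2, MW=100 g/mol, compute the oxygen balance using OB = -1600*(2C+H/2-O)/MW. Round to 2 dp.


OB = -1600 * (2C + H/2 - O) / MW
Inner = 2*5 + 8/2 - 2 = 12.00
OB = -1600 * 12.00 / 100 = -192.00%


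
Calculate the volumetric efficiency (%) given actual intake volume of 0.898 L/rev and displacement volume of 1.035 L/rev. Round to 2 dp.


eta_v = (V_actual / V_disp) * 100
Ratio = 0.898 / 1.035 = 0.8676
eta_v = 0.8676 * 100 = 86.76%


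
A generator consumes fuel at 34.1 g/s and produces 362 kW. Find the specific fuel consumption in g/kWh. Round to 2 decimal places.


SFC = (mf / BP) * 3600
Rate = 34.1 / 362 = 0.094199 g/(s*kW)
SFC = 0.094199 * 3600 = 339.12 g/kWh


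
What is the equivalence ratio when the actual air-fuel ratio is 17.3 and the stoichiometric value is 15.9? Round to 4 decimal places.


phi = AFR_stoich / AFR_actual
phi = 15.9 / 17.3 = 0.9191


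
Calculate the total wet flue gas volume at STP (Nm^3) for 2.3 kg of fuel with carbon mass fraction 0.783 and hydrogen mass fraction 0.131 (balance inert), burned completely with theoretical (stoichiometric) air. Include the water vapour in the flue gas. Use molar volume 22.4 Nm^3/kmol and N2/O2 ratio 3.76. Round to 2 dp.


Per kg fuel: CO2 = (C/12 kmol)*22.4 = (0.783/12)*22.4 = 1.46160 Nm^3
Per kg fuel: H2O = (H/2 kmol)*22.4 = (0.131/2)*22.4 = 1.46720 Nm^3
O2 needed per kg fuel = C/12 + H/4 = 0.783/12 + 0.131/4 = 0.09800000 kmol
Per kg fuel: N2 = O2*3.76*22.4 = 0.09800000*3.76*22.4 = 8.25395 Nm^3
Total per kg = 1.46160 + 1.46720 + 8.25395 = 11.18275 Nm^3
Total = 11.18275 * 2.3 = 25.72 Nm^3


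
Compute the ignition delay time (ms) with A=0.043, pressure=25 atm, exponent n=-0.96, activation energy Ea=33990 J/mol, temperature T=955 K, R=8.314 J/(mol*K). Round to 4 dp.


tau = A * P^n * exp(Ea/(R*T))
P^n = 25^(-0.96) = 0.04549646
Ea/(R*T) = 33990/(8.314*955) = 4.280927
exp(Ea/(R*T)) = 72.307403
tau = 0.043 * 0.04549646 * 72.307403 = 0.1415 ms


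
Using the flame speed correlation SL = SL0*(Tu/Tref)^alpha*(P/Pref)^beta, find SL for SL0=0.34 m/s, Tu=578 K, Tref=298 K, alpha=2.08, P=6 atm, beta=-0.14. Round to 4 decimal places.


SL = SL0 * (Tu/Tref)^alpha * (P/Pref)^beta
T ratio = 578/298 = 1.93959732
(T ratio)^alpha = 1.93959732^2.08 = 3.966798
(P/Pref)^beta = 6^(-0.14) = 0.778142
SL = 0.34 * 3.966798 * 0.778142 = 1.0495 m/s


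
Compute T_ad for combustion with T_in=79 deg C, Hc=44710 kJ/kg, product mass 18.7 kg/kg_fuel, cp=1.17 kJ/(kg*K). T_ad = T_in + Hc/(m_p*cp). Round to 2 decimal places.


T_ad = T_in + Hc / (m_p * cp)
Denominator = 18.7 * 1.17 = 21.8790
Temperature rise = 44710 / 21.8790 = 2043.51 K
T_ad = 79 + 2043.51 = 2122.51 deg C


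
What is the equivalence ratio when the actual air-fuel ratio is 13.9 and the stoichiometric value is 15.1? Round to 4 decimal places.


phi = AFR_stoich / AFR_actual
phi = 15.1 / 13.9 = 1.0863


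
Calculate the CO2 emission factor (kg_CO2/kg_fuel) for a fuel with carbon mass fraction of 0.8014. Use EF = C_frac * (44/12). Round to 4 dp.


EF = C_frac * (M_CO2 / M_C)
EF = 0.8014 * (44/12)
EF = 0.8014 * 3.666667 = 2.9385 kg_CO2/kg_fuel


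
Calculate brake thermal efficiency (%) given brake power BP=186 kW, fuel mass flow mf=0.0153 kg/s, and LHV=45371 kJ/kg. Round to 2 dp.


eta_BTE = (BP / (mf * LHV)) * 100
Denominator = 0.0153 * 45371 = 694.1763 kW
eta_BTE = (186 / 694.1763) * 100 = 26.79%


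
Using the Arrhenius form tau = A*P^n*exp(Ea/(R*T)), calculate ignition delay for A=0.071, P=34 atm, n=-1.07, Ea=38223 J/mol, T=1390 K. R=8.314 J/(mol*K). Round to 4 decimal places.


tau = A * P^n * exp(Ea/(R*T))
P^n = 34^(-1.07) = 0.02297828
Ea/(R*T) = 38223/(8.314*1390) = 3.307501
exp(Ea/(R*T)) = 27.316768
tau = 0.071 * 0.02297828 * 27.316768 = 0.0446 ms


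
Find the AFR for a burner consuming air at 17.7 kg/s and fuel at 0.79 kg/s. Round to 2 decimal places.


AFR = m_air / m_fuel
AFR = 17.7 / 0.79 = 22.41


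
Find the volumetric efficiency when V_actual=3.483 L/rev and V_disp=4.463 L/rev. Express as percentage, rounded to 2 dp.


eta_v = (V_actual / V_disp) * 100
Ratio = 3.483 / 4.463 = 0.7804
eta_v = 0.7804 * 100 = 78.04%


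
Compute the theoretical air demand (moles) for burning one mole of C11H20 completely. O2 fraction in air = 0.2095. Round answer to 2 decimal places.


Balanced combustion: C11H20 + 16 O2 -> 11 CO2 + 10 H2O
O2 needed = C + H/4 = 11 + 20/4 = 16.00 moles
Air moles = O2 / 0.2095 = 16.00 / 0.2095 = 76.37 moles air


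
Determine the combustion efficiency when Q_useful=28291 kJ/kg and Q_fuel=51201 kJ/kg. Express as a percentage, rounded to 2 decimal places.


Efficiency = (Q_useful / Q_fuel) * 100
Efficiency = (28291 / 51201) * 100
Efficiency = 0.5525 * 100 = 55.25%


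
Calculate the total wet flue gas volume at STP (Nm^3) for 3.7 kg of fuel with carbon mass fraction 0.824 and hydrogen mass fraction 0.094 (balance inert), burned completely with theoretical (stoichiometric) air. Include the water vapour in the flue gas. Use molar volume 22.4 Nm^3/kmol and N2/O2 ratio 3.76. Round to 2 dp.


Per kg fuel: CO2 = (C/12 kmol)*22.4 = (0.824/12)*22.4 = 1.53813 Nm^3
Per kg fuel: H2O = (H/2 kmol)*22.4 = (0.094/2)*22.4 = 1.05280 Nm^3
O2 needed per kg fuel = C/12 + H/4 = 0.824/12 + 0.094/4 = 0.09216667 kmol
Per kg fuel: N2 = O2*3.76*22.4 = 0.09216667*3.76*22.4 = 7.76265 Nm^3
Total per kg = 1.53813 + 1.05280 + 7.76265 = 10.35358 Nm^3
Total = 10.35358 * 3.7 = 38.31 Nm^3


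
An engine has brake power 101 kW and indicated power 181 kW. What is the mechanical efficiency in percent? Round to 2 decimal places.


eta_mech = (BP / IP) * 100
Ratio = 101 / 181 = 0.5580
eta_mech = 0.5580 * 100 = 55.80%


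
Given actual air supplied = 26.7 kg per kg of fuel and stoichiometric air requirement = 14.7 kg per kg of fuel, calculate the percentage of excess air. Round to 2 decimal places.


Excess air = actual - stoichiometric = 26.7 - 14.7 = 12.00 kg/kg fuel
Excess air % = (excess / stoich) * 100 = (12.00 / 14.7) * 100 = 81.63%


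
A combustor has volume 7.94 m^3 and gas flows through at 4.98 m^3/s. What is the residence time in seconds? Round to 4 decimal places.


tau = V / Q_flow
tau = 7.94 / 4.98 = 1.5944 s


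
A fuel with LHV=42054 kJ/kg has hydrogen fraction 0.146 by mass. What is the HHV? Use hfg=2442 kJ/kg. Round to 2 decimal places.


HHV = LHV + hfg * 9 * H
Water addition = 2442 * 9 * 0.146 = 3208.788 kJ/kg
HHV = 42054 + 3208.788 = 45262.79 kJ/kg


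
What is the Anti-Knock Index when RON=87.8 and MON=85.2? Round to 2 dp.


AKI = (RON + MON) / 2
AKI = (87.8 + 85.2) / 2
AKI = 173.0 / 2 = 86.50


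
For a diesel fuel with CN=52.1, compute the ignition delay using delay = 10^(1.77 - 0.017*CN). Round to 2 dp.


delay = 10^(1.77 - 0.017*CN)
Exponent = 1.77 - 0.017*52.1 = 0.8843
delay = 10^0.8843 = 7.66 ms


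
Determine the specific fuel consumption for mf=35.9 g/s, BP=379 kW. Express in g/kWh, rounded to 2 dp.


SFC = (mf / BP) * 3600
Rate = 35.9 / 379 = 0.094723 g/(s*kW)
SFC = 0.094723 * 3600 = 341.00 g/kWh


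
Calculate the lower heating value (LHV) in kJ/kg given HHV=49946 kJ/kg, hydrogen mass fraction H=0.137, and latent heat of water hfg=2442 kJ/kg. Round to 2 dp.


LHV = HHV - hfg * 9 * H
Water correction = 2442 * 9 * 0.137 = 3010.986 kJ/kg
LHV = 49946 - 3010.986 = 46935.01 kJ/kg


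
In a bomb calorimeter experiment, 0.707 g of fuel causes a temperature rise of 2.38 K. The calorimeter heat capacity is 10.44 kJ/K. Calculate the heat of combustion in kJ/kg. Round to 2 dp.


Hc = C_cal * delta_T / m_fuel
Q_released = 10.44 * 2.38 = 24.8472 kJ
m_fuel = 0.707 g = 0.707/1000 kg = 0.000707 kg
Hc = 24.8472 / 0.000707 = 35144.55 kJ/kg


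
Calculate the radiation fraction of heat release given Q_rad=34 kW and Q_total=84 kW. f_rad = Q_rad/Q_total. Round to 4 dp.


f_rad = Q_rad / Q_total
f_rad = 34 / 84 = 0.4048


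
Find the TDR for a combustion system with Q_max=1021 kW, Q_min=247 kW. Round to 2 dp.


TDR = Q_max / Q_min
TDR = 1021 / 247 = 4.13


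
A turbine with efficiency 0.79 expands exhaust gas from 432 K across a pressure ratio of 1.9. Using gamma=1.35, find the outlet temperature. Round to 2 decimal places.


T_out = T_in * (1 - eta * (1 - PR^(-(gamma-1)/gamma)))
Exponent = -(1.35-1)/1.35 = -0.25925926
PR^exp = 1.9^(-0.25925926) = 0.84670193
Factor = 1 - 0.79*(1 - 0.84670193) = 0.87889452
T_out = 432 * 0.87889452 = 379.68 K


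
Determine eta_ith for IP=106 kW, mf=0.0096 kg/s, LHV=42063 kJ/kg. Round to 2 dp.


eta_ith = (IP / (mf * LHV)) * 100
Denominator = 0.0096 * 42063 = 403.8048 kW
eta_ith = (106 / 403.8048) * 100 = 26.25%


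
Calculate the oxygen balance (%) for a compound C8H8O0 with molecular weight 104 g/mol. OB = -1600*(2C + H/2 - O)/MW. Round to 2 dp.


OB = -1600 * (2C + H/2 - O) / MW
Inner = 2*8 + 8/2 - 0 = 20.00
OB = -1600 * 20.00 / 104 = -307.69%


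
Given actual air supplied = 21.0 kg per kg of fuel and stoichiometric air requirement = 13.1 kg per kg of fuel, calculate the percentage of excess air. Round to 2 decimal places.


Excess air = actual - stoichiometric = 21.0 - 13.1 = 7.90 kg/kg fuel
Excess air % = (excess / stoich) * 100 = (7.90 / 13.1) * 100 = 60.31%


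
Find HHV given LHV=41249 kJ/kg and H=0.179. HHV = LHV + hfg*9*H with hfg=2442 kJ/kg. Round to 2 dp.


HHV = LHV + hfg * 9 * H
Water addition = 2442 * 9 * 0.179 = 3934.062 kJ/kg
HHV = 41249 + 3934.062 = 45183.06 kJ/kg


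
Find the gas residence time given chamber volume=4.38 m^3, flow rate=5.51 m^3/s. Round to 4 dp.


tau = V / Q_flow
tau = 4.38 / 5.51 = 0.7949 s


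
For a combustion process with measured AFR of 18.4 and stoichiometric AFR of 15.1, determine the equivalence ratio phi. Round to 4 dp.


phi = AFR_stoich / AFR_actual
phi = 15.1 / 18.4 = 0.8207


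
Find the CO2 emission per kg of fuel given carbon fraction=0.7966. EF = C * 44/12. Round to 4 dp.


EF = C_frac * (M_CO2 / M_C)
EF = 0.7966 * (44/12)
EF = 0.7966 * 3.666667 = 2.9209 kg_CO2/kg_fuel


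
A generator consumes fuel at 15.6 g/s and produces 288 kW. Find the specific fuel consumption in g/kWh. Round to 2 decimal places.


SFC = (mf / BP) * 3600
Rate = 15.6 / 288 = 0.054167 g/(s*kW)
SFC = 0.054167 * 3600 = 195.00 g/kWh


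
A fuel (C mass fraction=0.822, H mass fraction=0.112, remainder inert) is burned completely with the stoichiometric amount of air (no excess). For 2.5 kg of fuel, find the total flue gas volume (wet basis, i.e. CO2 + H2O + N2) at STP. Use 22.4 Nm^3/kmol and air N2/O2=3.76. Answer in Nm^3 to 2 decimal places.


Per kg fuel: CO2 = (C/12 kmol)*22.4 = (0.822/12)*22.4 = 1.53440 Nm^3
Per kg fuel: H2O = (H/2 kmol)*22.4 = (0.112/2)*22.4 = 1.25440 Nm^3
O2 needed per kg fuel = C/12 + H/4 = 0.822/12 + 0.112/4 = 0.09650000 kmol
Per kg fuel: N2 = O2*3.76*22.4 = 0.09650000*3.76*22.4 = 8.12762 Nm^3
Total per kg = 1.53440 + 1.25440 + 8.12762 = 10.91642 Nm^3
Total = 10.91642 * 2.5 = 27.29 Nm^3


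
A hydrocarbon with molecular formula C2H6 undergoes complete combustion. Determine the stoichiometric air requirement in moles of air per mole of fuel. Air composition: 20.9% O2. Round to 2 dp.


Balanced combustion: C2H6 + 3.5 O2 -> 2 CO2 + 3 H2O
O2 needed = C + H/4 = 2 + 6/4 = 3.50 moles
Air moles = O2 / 0.209 = 3.50 / 0.209 = 16.75 moles air


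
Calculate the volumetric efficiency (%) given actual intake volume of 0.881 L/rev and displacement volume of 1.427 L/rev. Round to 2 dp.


eta_v = (V_actual / V_disp) * 100
Ratio = 0.881 / 1.427 = 0.6174
eta_v = 0.6174 * 100 = 61.74%


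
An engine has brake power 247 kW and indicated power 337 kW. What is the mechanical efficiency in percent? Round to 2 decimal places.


eta_mech = (BP / IP) * 100
Ratio = 247 / 337 = 0.7329
eta_mech = 0.7329 * 100 = 73.29%


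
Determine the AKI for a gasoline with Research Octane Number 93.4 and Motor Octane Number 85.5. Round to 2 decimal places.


AKI = (RON + MON) / 2
AKI = (93.4 + 85.5) / 2
AKI = 178.9 / 2 = 89.45


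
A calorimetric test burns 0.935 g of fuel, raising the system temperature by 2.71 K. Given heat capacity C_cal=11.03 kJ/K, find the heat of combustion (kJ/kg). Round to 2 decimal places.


Hc = C_cal * delta_T / m_fuel
Q_released = 11.03 * 2.71 = 29.8913 kJ
m_fuel = 0.935 g = 0.935/1000 kg = 0.000935 kg
Hc = 29.8913 / 0.000935 = 31969.30 kJ/kg


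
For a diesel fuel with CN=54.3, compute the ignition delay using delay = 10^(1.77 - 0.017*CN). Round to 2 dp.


delay = 10^(1.77 - 0.017*CN)
Exponent = 1.77 - 0.017*54.3 = 0.8469
delay = 10^0.8469 = 7.03 ms


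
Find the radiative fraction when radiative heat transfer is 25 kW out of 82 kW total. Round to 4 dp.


f_rad = Q_rad / Q_total
f_rad = 25 / 82 = 0.3049


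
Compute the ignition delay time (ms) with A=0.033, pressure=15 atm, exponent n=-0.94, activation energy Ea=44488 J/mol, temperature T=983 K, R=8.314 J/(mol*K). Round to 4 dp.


tau = A * P^n * exp(Ea/(R*T))
P^n = 15^(-0.94) = 0.07842856
Ea/(R*T) = 44488/(8.314*983) = 5.443514
exp(Ea/(R*T)) = 231.253381
tau = 0.033 * 0.07842856 * 231.253381 = 0.5985 ms


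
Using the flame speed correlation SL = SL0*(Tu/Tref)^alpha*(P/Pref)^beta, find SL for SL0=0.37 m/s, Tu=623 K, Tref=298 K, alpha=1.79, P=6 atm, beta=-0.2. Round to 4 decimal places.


SL = SL0 * (Tu/Tref)^alpha * (P/Pref)^beta
T ratio = 623/298 = 2.09060403
(T ratio)^alpha = 2.09060403^1.79 = 3.743575
(P/Pref)^beta = 6^(-0.2) = 0.698827
SL = 0.37 * 3.743575 * 0.698827 = 0.9680 m/s


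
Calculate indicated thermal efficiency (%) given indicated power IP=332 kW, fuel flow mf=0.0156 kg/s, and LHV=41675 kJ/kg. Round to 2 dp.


eta_ith = (IP / (mf * LHV)) * 100
Denominator = 0.0156 * 41675 = 650.1300 kW
eta_ith = (332 / 650.1300) * 100 = 51.07%


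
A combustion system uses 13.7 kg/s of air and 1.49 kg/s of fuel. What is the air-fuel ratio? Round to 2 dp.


AFR = m_air / m_fuel
AFR = 13.7 / 1.49 = 9.19
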